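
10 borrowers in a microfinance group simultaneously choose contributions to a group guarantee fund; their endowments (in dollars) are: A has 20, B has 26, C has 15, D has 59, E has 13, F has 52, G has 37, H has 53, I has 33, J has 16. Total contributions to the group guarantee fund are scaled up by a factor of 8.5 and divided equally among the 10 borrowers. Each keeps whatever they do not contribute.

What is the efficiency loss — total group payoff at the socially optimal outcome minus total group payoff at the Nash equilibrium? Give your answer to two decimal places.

2430.00 dollars

The private return per contributed unit is 8.5/10 = 0.8500 < 1 for every player regardless of endowment, so the Nash equilibrium is zero contribution and the group total is Σ E_j = 20 + 26 + 15 + 59 + 13 + 52 + 37 + 53 + 33 + 16 = 324.
Each contributed unit returns 8.500 to the group, so the social optimum is full contribution by everyone: group total = 8.500 × 324 = 2754.00.
Efficiency loss = (8.500 − 1) × 324 = 2430.00.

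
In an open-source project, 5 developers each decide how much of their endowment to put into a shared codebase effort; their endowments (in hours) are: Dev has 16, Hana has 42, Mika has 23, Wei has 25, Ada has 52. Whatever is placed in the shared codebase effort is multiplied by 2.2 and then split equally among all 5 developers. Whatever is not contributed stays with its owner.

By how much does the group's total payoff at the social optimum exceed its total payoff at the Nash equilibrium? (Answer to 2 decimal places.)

189.60 hours

The private return per contributed unit is 2.2/5 = 0.4400 < 1 for every player regardless of endowment, so the Nash equilibrium is zero contribution and the group total is Σ E_j = 16 + 42 + 23 + 25 + 52 = 158.
Each contributed unit returns 2.200 to the group, so the social optimum is full contribution by everyone: group total = 2.200 × 158 = 347.60.
Efficiency loss = (2.200 − 1) × 158 = 189.60.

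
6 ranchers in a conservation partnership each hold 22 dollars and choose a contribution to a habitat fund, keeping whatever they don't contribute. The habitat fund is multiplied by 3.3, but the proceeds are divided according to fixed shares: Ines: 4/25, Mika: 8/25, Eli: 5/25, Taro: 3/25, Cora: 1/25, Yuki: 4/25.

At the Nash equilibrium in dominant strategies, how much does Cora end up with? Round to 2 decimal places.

24.90 dollars

For player j, contributing a unit is worthwhile iff 3.3 × (j's share) ≥ 1, i.e. iff j's share is at least 0.3030.
Mika alone (share 8/25) is above the threshold, contributing 22; the remaining 5 contribute 0. Total contributed: 22.
Cora keeps 22 and receives 3.3 × 22 × 1/25 = 2.90 from the habitat fund, for a payoff of 24.90.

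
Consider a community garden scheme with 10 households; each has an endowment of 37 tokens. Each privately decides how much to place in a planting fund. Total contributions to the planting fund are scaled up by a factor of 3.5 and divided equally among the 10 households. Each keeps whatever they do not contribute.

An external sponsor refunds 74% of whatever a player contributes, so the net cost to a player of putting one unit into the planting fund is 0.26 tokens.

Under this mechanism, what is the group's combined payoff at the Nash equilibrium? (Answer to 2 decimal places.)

The effective private return per unit is now (3.5/10) / 0.26 = 1.3462 > 1, so every player's dominant strategy flips to full contribution.
So the Nash equilibrium is full contribution by all 10; the group earns 10 × (37 × 0.74 + 3.5 × 37) = 1568.80.

1568.80 tokens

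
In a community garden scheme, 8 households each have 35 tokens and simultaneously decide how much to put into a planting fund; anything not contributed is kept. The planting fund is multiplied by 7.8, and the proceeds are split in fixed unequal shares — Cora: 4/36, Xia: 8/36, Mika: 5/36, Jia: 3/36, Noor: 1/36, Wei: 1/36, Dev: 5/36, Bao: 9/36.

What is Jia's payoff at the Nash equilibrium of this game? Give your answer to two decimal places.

126.00 tokens

For player j, contributing a unit is worthwhile iff 7.8 × (j's share) ≥ 1, i.e. iff j's share is at least 0.1282.
The shares above 0.1282 belong to Xia, Mika, Dev and Bao, contributing 35 each; the remaining 4 contribute 0. Total contributed: 140.
Jia keeps 35 and receives 7.8 × 140 × 3/36 = 91.00 from the planting fund, for a payoff of 126.00.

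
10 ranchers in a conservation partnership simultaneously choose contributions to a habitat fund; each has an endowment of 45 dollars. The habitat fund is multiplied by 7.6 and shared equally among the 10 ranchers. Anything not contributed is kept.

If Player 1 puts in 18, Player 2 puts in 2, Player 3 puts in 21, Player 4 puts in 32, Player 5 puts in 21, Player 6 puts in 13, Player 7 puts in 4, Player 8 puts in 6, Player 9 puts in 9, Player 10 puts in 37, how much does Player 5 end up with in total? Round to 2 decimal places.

147.88 dollars

Total contributed: 18 + 2 + 21 + 32 + 21 + 13 + 4 + 6 + 9 + 37 = 163.
Each receives 7.6 × 163 / 10 = 123.88 from the habitat fund.
Player 5 keeps 45 − 21 = 24, so Player 5's payoff is 24 + 123.88 = 147.88.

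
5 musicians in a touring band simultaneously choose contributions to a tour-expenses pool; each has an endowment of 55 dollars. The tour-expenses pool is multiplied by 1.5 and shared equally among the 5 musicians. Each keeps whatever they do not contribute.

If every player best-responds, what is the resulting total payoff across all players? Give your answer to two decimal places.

275.00 dollars

Each contributed unit returns 1.5/5 = 0.3000 to its contributor — below 1 — so contributing 0 is dominant for every player. At the Nash equilibrium everyone keeps their 55, and the group total is 5 × 55 = 275.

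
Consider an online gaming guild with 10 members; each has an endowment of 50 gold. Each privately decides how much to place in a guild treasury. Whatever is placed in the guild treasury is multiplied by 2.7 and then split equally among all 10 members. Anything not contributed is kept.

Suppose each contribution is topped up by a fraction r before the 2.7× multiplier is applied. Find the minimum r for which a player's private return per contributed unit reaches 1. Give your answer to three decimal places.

With matching at rate r, one contributed unit becomes (1 + r) in the guild treasury and returns 2.7 × (1 + r) / 10 to the contributor.
Setting this equal to 1: 1 + r = 10/2.7 = 3.7037.
So the minimum matching rate is r = 3.7037 − 1 = 2.704.

2.704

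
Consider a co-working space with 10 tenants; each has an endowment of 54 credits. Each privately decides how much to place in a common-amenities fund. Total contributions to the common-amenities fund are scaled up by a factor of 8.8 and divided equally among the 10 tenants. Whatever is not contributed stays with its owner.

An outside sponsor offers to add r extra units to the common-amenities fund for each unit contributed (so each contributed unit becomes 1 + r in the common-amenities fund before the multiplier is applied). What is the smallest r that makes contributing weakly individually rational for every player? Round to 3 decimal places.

With matching at rate r, one contributed unit becomes (1 + r) in the common-amenities fund and returns 8.8 × (1 + r) / 10 to the contributor.
Setting this equal to 1: 1 + r = 10/8.8 = 1.1364.
So the minimum matching rate is r = 1.1364 − 1 = 0.136.

0.136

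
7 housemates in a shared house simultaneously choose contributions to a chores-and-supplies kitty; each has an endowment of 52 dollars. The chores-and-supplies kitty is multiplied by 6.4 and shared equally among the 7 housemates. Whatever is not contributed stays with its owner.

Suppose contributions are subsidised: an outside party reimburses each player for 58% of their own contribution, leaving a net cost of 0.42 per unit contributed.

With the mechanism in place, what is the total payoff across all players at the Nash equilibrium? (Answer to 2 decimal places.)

2540.72 dollars

Under the mechanism each unit contributed yields (6.4/7) / 0.42 = 2.1769 back to its contributor per unit of net cost, which exceeds 1, making full contribution the dominant choice for everyone.
So the Nash equilibrium is full contribution by all 7; the group earns 7 × (52 × 0.58 + 6.4 × 52) = 2540.72.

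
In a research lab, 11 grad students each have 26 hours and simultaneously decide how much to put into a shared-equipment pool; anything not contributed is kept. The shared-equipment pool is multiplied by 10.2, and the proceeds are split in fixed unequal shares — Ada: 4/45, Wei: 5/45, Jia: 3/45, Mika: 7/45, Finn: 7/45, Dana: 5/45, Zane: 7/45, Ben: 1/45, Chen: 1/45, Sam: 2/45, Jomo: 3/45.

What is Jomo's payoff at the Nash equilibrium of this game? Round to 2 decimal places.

For player j, contributing a unit is worthwhile iff 10.2 × (j's share) ≥ 1, i.e. iff j's share is at least 0.0980.
Wei, Mika, Finn, Dana and Zane clear that bar, contributing 26 each; the remaining 6 contribute 0. Total contributed: 130.
Jomo keeps 26 and receives 10.2 × 130 × 3/45 = 88.40 from the shared-equipment pool, for a payoff of 114.40.

114.40 hours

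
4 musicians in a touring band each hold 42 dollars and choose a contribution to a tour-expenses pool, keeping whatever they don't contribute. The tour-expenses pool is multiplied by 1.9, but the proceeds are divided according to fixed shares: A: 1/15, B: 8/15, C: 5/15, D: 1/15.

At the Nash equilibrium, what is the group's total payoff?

For player j, contributing a unit is worthwhile iff 1.9 × (j's share) ≥ 1, i.e. iff j's share is at least 0.5263.
The only share above 0.5263 is B's 8/15, contributing 42; the remaining 3 contribute 0. Total contributed: 42.
The tour-expenses pool pays out 1.9 × 42 = 79.80 in total (split across the unequal shares, but the aggregate is all that matters for the group sum).
The 3 free-riders keep 42 each, adding 126. Group total = 126 + 79.80 = 205.80.

205.80 dollars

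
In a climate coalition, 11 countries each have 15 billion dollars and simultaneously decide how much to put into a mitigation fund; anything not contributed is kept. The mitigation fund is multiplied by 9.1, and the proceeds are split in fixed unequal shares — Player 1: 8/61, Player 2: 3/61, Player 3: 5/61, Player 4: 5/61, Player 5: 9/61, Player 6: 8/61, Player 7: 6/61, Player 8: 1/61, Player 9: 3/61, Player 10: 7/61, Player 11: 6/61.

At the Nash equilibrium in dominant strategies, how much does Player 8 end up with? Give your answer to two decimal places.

23.95 billion dollars

Player j's private return per contributed unit is 9.1 × (j's share). Contributing is weakly dominant for j when that share is at least 1/9.1 = 0.1099, and contributing 0 is dominant otherwise.
The shares above 0.1099 belong to Player 1, Player 5, Player 6 and Player 10, contributing 15 each; the remaining 7 contribute 0. Total contributed: 60.
Player 8 keeps 15 and receives 9.1 × 60 × 1/61 = 8.95 from the mitigation fund, for a payoff of 23.95.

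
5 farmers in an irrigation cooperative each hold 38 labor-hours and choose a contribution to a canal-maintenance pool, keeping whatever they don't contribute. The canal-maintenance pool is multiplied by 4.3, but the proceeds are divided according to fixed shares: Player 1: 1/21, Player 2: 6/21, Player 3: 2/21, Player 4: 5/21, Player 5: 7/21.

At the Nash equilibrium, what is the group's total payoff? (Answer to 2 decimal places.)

566.20 labor-hours

Player j's private return per contributed unit is 4.3 × (j's share). Contributing is weakly dominant for j when that share is at least 1/4.3 = 0.2326, and contributing 0 is dominant otherwise.
Player 2, Player 4 and Player 5 clear that bar, contributing 38 each; the remaining 2 contribute 0. Total contributed: 114.
The canal-maintenance pool pays out 4.3 × 114 = 490.20 in total (split across the unequal shares, but the aggregate is all that matters for the group sum).
The 2 free-riders keep 38 each, adding 76. Group total = 76 + 490.20 = 566.20.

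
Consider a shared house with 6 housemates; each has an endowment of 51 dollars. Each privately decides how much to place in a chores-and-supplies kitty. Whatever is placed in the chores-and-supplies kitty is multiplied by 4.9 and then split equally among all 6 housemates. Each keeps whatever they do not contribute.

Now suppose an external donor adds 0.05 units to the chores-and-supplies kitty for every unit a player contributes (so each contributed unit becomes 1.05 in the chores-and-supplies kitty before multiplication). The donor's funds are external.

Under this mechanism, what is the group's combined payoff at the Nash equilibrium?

The effective private return is 4.9 × 1.05 / 6 = 0.8575, which is still under 1, so the mechanism doesn't change anyone's dominant strategy: zero contribution.
Everyone keeps their endowment and the group total is 6 × 51 = 306.

306.00 dollars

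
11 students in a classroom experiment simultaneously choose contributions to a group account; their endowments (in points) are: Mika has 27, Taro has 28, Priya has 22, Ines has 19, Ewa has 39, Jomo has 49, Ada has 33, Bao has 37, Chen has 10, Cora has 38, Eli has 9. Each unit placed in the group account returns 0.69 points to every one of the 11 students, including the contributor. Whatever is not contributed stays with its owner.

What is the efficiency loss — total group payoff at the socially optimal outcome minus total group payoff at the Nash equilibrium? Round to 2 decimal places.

2049.49 points

The private return per contributed unit is 0.69 < 1 for everyone, so the Nash equilibrium is zero contribution and the group total is Σ E_j = 27 + 28 + 22 + 19 + 39 + 49 + 33 + 37 + 10 + 38 + 9 = 311.
Each contributed unit returns 7.590 to the group, so the social optimum is full contribution by everyone: group total = 7.590 × 311 = 2360.49.
Efficiency loss = (7.590 − 1) × 311 = 2049.49.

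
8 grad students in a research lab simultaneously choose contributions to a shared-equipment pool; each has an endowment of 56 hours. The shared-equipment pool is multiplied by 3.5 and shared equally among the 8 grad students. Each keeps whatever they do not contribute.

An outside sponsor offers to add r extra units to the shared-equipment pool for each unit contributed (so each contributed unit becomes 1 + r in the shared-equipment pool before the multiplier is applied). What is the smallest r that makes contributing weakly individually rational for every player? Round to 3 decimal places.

1.286

With matching at rate r, one contributed unit becomes (1 + r) in the shared-equipment pool and returns 3.5 × (1 + r) / 8 to the contributor.
Setting this equal to 1: 1 + r = 8/3.5 = 2.2857.
So the minimum matching rate is r = 2.2857 − 1 = 1.286.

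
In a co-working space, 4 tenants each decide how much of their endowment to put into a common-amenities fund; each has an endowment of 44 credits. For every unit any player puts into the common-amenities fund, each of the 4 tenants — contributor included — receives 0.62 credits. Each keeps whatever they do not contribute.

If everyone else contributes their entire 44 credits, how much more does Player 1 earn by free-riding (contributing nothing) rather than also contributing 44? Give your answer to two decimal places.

16.72 credits

Switching from a contribution of 44 to 0 lets Player 1 keep an extra 44 credits, but lowers the common-amenities fund by 44, which costs Player 1 their own share of that drop: 0.62 × 44 = 27.28.
Net gain = 44 − 27.28 = 16.72. The private return per contributed unit (0.62) is below 1, so free-riding is indeed the best response regardless of what the others do.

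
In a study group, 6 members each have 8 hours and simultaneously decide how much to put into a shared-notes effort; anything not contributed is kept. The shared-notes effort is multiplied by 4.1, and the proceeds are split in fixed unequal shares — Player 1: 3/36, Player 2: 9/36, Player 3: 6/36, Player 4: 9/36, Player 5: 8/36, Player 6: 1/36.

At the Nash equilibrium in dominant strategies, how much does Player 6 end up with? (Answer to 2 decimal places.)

Each unit j contributes comes back to j as 4.1 × (j's share), so j prefers to contribute only if that share exceeds 1/4.1 = 0.2439; otherwise keeping the unit dominates.
Player 2 and Player 4 are above the threshold, contributing 8 each; the remaining 4 contribute 0. Total contributed: 16.
Player 6 keeps 8 and receives 4.1 × 16 × 1/36 = 1.82 from the shared-notes effort, for a payoff of 9.82.

9.82 hours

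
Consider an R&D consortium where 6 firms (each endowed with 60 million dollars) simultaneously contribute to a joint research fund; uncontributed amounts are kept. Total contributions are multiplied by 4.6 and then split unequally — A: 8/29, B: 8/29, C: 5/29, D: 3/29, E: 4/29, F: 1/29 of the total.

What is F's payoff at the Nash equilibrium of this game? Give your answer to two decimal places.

Each unit j contributes comes back to j as 4.6 × (j's share), so j prefers to contribute only if that share exceeds 1/4.6 = 0.2174; otherwise keeping the unit dominates.
A and B clear that bar, contributing 60 each; the remaining 4 contribute 0. Total contributed: 120.
F keeps 60 and receives 4.6 × 120 × 1/29 = 19.03 from the joint research fund, for a payoff of 79.03.

79.03 million dollars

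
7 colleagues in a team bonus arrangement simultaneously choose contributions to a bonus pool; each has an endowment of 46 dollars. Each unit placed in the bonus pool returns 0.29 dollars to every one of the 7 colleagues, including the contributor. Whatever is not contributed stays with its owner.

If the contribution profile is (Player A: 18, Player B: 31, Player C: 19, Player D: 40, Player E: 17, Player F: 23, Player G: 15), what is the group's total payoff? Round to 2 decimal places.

Total contributed: 18 + 31 + 19 + 40 + 17 + 23 + 15 = 163; total kept: 7 × 46 − 163 = 159.
The bonus pool pays out 0.29 × 7 × 163 = 330.89 in aggregate.
Group total = 159 + 330.89 = 489.89.

489.89 dollars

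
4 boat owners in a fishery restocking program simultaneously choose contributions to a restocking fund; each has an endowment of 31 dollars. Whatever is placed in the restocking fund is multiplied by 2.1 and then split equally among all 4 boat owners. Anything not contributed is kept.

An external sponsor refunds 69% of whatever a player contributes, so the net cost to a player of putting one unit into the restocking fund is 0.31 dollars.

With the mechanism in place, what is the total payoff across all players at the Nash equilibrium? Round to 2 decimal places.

Under the mechanism each unit contributed yields (2.1/4) / 0.31 = 1.6935 back to its contributor per unit of net cost, which exceeds 1, making full contribution the dominant choice for everyone.
At the Nash equilibrium everyone contributes 31. Group total payoff = 4 × (31 × 0.69 + 2.1 × 31) = 345.96.

345.96 dollars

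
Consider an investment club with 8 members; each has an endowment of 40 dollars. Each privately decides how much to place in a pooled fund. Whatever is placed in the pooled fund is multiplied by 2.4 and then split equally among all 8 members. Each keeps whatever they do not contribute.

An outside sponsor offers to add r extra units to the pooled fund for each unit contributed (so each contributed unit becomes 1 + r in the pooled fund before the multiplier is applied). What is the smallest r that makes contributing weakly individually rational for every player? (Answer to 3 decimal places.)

2.333

With matching at rate r, one contributed unit becomes (1 + r) in the pooled fund and returns 2.4 × (1 + r) / 8 to the contributor.
Setting this equal to 1: 1 + r = 8/2.4 = 3.3333.
So the minimum matching rate is r = 3.3333 − 1 = 2.333.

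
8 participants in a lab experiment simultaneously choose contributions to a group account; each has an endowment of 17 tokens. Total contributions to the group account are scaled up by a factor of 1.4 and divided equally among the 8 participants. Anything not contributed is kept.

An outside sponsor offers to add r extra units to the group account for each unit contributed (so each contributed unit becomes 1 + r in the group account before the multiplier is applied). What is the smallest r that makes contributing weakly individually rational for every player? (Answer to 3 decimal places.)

With matching at rate r, one contributed unit becomes (1 + r) in the group account and returns 1.4 × (1 + r) / 8 to the contributor.
Setting this equal to 1: 1 + r = 8/1.4 = 5.7143.
So the minimum matching rate is r = 5.7143 − 1 = 4.714.

4.714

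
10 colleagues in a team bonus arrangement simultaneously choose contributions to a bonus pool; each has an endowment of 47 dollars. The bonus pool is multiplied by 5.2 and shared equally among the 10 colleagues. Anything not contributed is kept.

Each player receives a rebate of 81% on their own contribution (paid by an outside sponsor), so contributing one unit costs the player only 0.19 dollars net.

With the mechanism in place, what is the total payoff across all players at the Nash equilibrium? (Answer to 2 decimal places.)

2824.70 dollars

The effective private return per unit is now (5.2/10) / 0.19 = 2.7368 > 1, so every player's dominant strategy flips to full contribution.
At the Nash equilibrium everyone contributes 47. Group total payoff = 10 × (47 × 0.81 + 5.2 × 47) = 2824.70.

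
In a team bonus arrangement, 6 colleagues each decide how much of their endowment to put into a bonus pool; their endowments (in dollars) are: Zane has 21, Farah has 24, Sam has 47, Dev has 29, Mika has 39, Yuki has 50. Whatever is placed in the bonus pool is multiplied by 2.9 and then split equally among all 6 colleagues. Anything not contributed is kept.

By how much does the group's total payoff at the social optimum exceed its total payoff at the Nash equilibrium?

399.00 dollars

The private return per contributed unit is 2.9/6 = 0.4833 < 1 for every player regardless of endowment, so the Nash equilibrium is zero contribution and the group total is Σ E_j = 21 + 24 + 47 + 29 + 39 + 50 = 210.
Each contributed unit returns 2.900 to the group, so the social optimum is full contribution by everyone: group total = 2.900 × 210 = 609.00.
Efficiency loss = (2.900 − 1) × 210 = 399.00.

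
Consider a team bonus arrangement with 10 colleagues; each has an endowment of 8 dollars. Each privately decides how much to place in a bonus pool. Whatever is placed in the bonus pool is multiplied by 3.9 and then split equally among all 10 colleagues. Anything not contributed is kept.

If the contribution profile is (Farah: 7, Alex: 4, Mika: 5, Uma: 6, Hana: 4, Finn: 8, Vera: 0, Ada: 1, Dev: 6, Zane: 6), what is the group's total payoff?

216.30 dollars

Total contributed: 7 + 4 + 5 + 6 + 4 + 8 + 0 + 1 + 6 + 6 = 47; total kept: 10 × 8 − 47 = 33.
The bonus pool pays out 3.9 × 47 = 183.30 in aggregate.
Group total = 33 + 183.30 = 216.30.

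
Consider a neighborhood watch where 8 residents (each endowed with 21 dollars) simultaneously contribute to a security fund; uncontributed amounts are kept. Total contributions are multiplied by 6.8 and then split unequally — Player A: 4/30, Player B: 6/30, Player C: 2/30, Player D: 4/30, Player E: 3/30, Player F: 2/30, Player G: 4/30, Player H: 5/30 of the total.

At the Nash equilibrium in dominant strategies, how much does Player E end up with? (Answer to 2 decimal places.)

49.56 dollars

Player j's private return per contributed unit is 6.8 × (j's share). Contributing is weakly dominant for j when that share is at least 1/6.8 = 0.1471, and contributing 0 is dominant otherwise.
Player B and Player H are above the threshold, contributing 21 each; the remaining 6 contribute 0. Total contributed: 42.
Player E keeps 21 and receives 6.8 × 42 × 3/30 = 28.56 from the security fund, for a payoff of 49.56.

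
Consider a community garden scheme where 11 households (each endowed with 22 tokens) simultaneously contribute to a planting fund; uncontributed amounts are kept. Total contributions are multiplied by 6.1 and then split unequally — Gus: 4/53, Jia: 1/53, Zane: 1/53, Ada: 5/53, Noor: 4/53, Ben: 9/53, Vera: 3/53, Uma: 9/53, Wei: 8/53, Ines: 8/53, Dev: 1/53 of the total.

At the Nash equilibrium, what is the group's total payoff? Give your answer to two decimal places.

Each unit j contributes comes back to j as 6.1 × (j's share), so j prefers to contribute only if that share exceeds 1/6.1 = 0.1639; otherwise keeping the unit dominates.
The shares above 0.1639 belong to Ben and Uma, contributing 22 each; the remaining 9 contribute 0. Total contributed: 44.
The planting fund pays out 6.1 × 44 = 268.40 in total (split across the unequal shares, but the aggregate is all that matters for the group sum).
The 9 free-riders keep 22 each, adding 198. Group total = 198 + 268.40 = 466.40.

466.40 tokens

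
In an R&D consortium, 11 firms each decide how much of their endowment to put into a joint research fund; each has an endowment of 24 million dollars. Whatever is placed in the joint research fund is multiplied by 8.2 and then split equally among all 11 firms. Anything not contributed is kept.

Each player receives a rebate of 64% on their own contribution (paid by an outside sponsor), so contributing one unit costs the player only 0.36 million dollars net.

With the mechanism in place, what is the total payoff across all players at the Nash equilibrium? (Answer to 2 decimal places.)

2333.76 million dollars

Under the mechanism each unit contributed yields (8.2/11) / 0.36 = 2.0707 back to its contributor per unit of net cost, which exceeds 1, making full contribution the dominant choice for everyone.
So the Nash equilibrium is full contribution by all 11; the group earns 11 × (24 × 0.64 + 8.2 × 24) = 2333.76.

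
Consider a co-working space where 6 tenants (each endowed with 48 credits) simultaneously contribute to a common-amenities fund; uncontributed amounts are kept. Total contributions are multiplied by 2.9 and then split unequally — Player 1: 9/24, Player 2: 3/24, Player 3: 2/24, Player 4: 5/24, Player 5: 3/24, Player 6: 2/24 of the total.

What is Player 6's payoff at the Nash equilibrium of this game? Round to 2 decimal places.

59.60 credits

Player j's private return per contributed unit is 2.9 × (j's share). Contributing is weakly dominant for j when that share is at least 1/2.9 = 0.3448, and contributing 0 is dominant otherwise.
Only Player 1 (9/24) clears that bar, contributing 48; the remaining 5 contribute 0. Total contributed: 48.
Player 6 keeps 48 and receives 2.9 × 48 × 2/24 = 11.60 from the common-amenities fund, for a payoff of 59.60.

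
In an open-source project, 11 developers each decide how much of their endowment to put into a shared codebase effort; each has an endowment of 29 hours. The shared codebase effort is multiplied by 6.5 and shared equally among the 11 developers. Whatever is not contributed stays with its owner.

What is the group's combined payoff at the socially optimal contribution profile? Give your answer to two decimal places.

Each contributed unit returns 6.500 to the group as a whole (0.5909 to each of 11 players), which exceeds 1, so the social optimum is full contribution: group total = 6.500 × 319 = 2073.50.

2073.50 hours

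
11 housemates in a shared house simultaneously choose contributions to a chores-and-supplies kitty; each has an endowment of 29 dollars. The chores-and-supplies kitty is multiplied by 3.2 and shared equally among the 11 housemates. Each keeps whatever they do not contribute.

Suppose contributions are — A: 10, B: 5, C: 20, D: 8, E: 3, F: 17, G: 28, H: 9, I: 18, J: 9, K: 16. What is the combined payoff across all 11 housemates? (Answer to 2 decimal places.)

Total contributed: 10 + 5 + 20 + 8 + 3 + 17 + 28 + 9 + 18 + 9 + 16 = 143; total kept: 11 × 29 − 143 = 176.
The chores-and-supplies kitty pays out 3.2 × 143 = 457.60 in aggregate.
Group total = 176 + 457.60 = 633.60.

633.60 dollars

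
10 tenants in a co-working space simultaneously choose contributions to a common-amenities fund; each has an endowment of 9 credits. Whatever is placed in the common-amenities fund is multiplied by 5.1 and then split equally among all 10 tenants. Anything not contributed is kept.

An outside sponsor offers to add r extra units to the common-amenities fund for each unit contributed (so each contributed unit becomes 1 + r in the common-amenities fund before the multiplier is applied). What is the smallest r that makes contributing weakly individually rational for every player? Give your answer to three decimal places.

With matching at rate r, one contributed unit becomes (1 + r) in the common-amenities fund and returns 5.1 × (1 + r) / 10 to the contributor.
Setting this equal to 1: 1 + r = 10/5.1 = 1.9608.
So the minimum matching rate is r = 1.9608 − 1 = 0.961.

0.961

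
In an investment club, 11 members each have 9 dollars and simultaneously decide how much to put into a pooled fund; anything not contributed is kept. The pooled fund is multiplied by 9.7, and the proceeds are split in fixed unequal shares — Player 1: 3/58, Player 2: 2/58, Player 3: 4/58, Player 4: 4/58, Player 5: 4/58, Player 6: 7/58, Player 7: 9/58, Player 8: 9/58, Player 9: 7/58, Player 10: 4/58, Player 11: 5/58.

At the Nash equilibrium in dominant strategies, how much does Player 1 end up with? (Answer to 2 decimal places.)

For player j, contributing a unit is worthwhile iff 9.7 × (j's share) ≥ 1, i.e. iff j's share is at least 0.1031.
Player 6, Player 7, Player 8 and Player 9 are above the threshold, contributing 9 each; the remaining 7 contribute 0. Total contributed: 36.
Player 1 keeps 9 and receives 9.7 × 36 × 3/58 = 18.06 from the pooled fund, for a payoff of 27.06.

27.06 dollars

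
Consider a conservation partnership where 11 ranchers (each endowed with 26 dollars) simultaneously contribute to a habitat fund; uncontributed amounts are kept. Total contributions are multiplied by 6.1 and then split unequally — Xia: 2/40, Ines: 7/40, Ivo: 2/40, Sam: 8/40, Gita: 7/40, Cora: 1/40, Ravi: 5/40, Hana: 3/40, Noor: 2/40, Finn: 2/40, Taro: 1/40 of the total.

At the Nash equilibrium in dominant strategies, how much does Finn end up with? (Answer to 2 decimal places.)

49.79 dollars

For player j, contributing a unit is worthwhile iff 6.1 × (j's share) ≥ 1, i.e. iff j's share is at least 0.1639.
Ines, Sam and Gita are above the threshold, contributing 26 each; the remaining 8 contribute 0. Total contributed: 78.
Finn keeps 26 and receives 6.1 × 78 × 2/40 = 23.79 from the habitat fund, for a payoff of 49.79.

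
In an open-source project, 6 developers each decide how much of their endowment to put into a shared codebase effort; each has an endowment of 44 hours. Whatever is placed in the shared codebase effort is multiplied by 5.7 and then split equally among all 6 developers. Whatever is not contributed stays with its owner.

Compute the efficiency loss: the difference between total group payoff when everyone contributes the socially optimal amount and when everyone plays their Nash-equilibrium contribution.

Each contributed unit returns 5.7/6 = 0.9500 to its contributor — below 1 — so contributing 0 is dominant for every player. At the Nash equilibrium everyone keeps their 44, and the group total is 6 × 44 = 264.
Each contributed unit returns 5.700 to the group as a whole (0.9500 to each of 6 players), which exceeds 1, so the social optimum is full contribution: group total = 5.700 × 264 = 1504.80.
Efficiency loss = 1504.80 − 264 = 1240.80.

1240.80 hours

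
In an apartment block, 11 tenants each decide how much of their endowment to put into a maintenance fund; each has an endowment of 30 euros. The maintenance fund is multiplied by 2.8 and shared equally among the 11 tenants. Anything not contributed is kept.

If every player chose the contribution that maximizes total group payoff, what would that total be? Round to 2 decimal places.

924.00 euros

Each contributed unit returns 2.800 to the group as a whole (0.2545 to each of 11 players), which exceeds 1, so the social optimum is full contribution: group total = 2.800 × 330 = 924.00.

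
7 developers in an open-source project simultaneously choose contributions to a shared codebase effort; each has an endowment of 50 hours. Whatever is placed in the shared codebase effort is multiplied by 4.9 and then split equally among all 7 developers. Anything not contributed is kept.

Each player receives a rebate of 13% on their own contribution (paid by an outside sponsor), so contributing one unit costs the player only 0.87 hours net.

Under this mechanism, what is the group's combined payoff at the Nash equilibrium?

The effective private return is (4.9/7) / 0.87 = 0.8046, which is still under 1, so the mechanism doesn't change anyone's dominant strategy: zero contribution.
Everyone keeps their endowment and the group total is 7 × 50 = 350.

350.00 hours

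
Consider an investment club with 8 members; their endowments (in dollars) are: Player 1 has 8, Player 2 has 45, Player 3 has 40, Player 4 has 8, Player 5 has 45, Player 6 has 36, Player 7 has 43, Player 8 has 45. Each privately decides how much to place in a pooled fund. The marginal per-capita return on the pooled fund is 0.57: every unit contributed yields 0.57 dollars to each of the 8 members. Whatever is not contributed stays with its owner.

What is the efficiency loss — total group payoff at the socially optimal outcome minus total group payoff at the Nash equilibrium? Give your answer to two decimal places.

961.20 dollars

The private return per contributed unit is 0.57 < 1 for everyone, so the Nash equilibrium is zero contribution and the group total is Σ E_j = 8 + 45 + 40 + 8 + 45 + 36 + 43 + 45 = 270.
Each contributed unit returns 4.560 to the group, so the social optimum is full contribution by everyone: group total = 4.560 × 270 = 1231.20.
Efficiency loss = (4.560 − 1) × 270 = 961.20.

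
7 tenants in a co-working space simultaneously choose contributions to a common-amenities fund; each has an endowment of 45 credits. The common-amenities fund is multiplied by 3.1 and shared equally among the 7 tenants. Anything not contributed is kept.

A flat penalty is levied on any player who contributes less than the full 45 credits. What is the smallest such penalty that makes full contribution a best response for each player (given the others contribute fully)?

25.07 credits

Given the others contribute fully, the best deviation is to contribute 0 (any partial contribution still incurs the fine and gives up units whose private return 0.4429 is below 1).
Deviating from 45 to 0 saves 45 credits but forfeits the deviator's share of the drop in the common-amenities fund: 3.1/7 × 45 = 19.93.
So the deviation gain is 45 − 19.93 = 25.07, and the fine must be at least 25.07 credits to wipe it out.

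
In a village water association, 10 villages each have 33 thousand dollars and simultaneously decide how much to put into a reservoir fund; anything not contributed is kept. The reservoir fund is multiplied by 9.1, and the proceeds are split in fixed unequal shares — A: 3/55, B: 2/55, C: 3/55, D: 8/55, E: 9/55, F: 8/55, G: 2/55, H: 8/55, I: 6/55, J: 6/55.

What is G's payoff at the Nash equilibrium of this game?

Each unit j contributes comes back to j as 9.1 × (j's share), so j prefers to contribute only if that share exceeds 1/9.1 = 0.1099; otherwise keeping the unit dominates.
D, E, F and H clear that bar, contributing 33 each; the remaining 6 contribute 0. Total contributed: 132.
G keeps 33 and receives 9.1 × 132 × 2/55 = 43.68 from the reservoir fund, for a payoff of 76.68.

76.68 thousand dollars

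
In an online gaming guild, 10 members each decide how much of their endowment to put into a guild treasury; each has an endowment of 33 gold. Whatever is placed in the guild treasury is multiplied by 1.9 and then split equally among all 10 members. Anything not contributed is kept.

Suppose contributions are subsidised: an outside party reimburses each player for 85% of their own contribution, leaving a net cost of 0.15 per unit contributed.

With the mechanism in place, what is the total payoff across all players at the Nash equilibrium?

Under the mechanism each unit contributed yields (1.9/10) / 0.15 = 1.2667 back to its contributor per unit of net cost, which exceeds 1, making full contribution the dominant choice for everyone.
At the Nash equilibrium everyone contributes 33. Group total payoff = 10 × (33 × 0.85 + 1.9 × 33) = 907.50.

907.50 gold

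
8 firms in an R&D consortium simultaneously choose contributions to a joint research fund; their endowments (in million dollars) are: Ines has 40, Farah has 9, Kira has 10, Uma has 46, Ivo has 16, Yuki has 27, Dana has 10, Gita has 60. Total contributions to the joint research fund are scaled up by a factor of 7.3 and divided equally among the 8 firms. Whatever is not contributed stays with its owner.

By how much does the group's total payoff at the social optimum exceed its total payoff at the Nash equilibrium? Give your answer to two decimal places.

The private return per contributed unit is 7.3/8 = 0.9125 < 1 for every player regardless of endowment, so the Nash equilibrium is zero contribution and the group total is Σ E_j = 40 + 9 + 10 + 46 + 16 + 27 + 10 + 60 = 218.
Each contributed unit returns 7.300 to the group, so the social optimum is full contribution by everyone: group total = 7.300 × 218 = 1591.40.
Efficiency loss = (7.300 − 1) × 218 = 1373.40.

1373.40 million dollars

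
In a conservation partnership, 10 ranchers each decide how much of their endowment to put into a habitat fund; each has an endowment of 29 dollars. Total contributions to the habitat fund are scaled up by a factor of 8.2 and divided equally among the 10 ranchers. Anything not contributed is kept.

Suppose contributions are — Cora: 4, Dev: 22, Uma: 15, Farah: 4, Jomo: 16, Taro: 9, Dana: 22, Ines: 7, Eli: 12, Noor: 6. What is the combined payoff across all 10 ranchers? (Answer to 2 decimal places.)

1132.40 dollars

Total contributed: 4 + 22 + 15 + 4 + 16 + 9 + 22 + 7 + 12 + 6 = 117; total kept: 10 × 29 − 117 = 173.
The habitat fund pays out 8.2 × 117 = 959.40 in aggregate.
Group total = 173 + 959.40 = 1132.40.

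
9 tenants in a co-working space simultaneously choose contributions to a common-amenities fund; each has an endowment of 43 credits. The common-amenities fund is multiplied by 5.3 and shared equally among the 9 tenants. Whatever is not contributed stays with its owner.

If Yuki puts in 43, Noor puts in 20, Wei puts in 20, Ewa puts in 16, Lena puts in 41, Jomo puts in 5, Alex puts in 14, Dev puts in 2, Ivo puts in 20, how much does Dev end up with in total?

Total contributed: 43 + 20 + 20 + 16 + 41 + 5 + 14 + 2 + 20 = 181.
Each receives 5.3 × 181 / 9 = 106.59 from the common-amenities fund.
Dev keeps 43 − 2 = 41, so Dev's payoff is 41 + 106.59 = 147.59.

147.59 credits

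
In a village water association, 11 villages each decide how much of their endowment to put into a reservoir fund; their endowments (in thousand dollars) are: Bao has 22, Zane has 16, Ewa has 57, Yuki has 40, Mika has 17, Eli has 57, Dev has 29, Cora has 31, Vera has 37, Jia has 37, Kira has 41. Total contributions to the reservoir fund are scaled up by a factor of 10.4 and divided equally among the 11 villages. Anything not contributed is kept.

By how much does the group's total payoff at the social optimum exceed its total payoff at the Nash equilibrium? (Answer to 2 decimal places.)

The private return per contributed unit is 10.4/11 = 0.9455 < 1 for every player regardless of endowment, so the Nash equilibrium is zero contribution and the group total is Σ E_j = 22 + 16 + 57 + 40 + 17 + 57 + 29 + 31 + 37 + 37 + 41 = 384.
Each contributed unit returns 10.400 to the group, so the social optimum is full contribution by everyone: group total = 10.400 × 384 = 3993.60.
Efficiency loss = (10.400 − 1) × 384 = 3609.60.

3609.60 thousand dollars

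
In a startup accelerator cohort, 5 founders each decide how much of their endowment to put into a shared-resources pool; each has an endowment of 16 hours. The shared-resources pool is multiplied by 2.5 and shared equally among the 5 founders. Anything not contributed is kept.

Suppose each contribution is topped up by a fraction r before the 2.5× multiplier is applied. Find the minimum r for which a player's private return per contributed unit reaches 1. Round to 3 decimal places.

1.000

With matching at rate r, one contributed unit becomes (1 + r) in the shared-resources pool and returns 2.5 × (1 + r) / 5 to the contributor.
Setting this equal to 1: 1 + r = 5/2.5 = 2.0000.
So the minimum matching rate is r = 2.0000 − 1 = 1.000.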